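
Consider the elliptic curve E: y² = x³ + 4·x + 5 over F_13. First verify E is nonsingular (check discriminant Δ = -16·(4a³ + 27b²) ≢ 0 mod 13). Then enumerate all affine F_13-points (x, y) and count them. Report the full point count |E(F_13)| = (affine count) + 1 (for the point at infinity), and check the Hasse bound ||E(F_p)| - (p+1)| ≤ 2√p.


Affine points = {(1, 6), (1, 7), (7, 5), (7, 8), (8, 4), (8, 9), (9, 4), (9, 9), (12, 0)}; affine count = 9; |E(F_13)| = 10.

Discriminant check: Δ ∝ 4a³ + 27b² = 4·4³ + 27·5² = 4·64 + 27·25 ≡ 8 (mod 13). Nonzero ⇒ E is nonsingular.
For each x ∈ F_13, compute rhs = x³ + 4·x + 5 mod 13, then count y ∈ F_13 with y² ≡ rhs.
  x = 0: rhs = 5, matching y values: none (0 points).
  x = 1: rhs = 10, matching y values: 6, 7 (2 points).
  x = 2: rhs = 8, matching y values: none (0 points).
  x = 3: rhs = 5, matching y values: none (0 points).
  x = 4: rhs = 7, matching y values: none (0 points).
  x = 5: rhs = 7, matching y values: none (0 points).
  x = 6: rhs = 11, matching y values: none (0 points).
  x = 7: rhs = 12, matching y values: 5, 8 (2 points).
  x = 8: rhs = 3, matching y values: 4, 9 (2 points).
  x = 9: rhs = 3, matching y values: 4, 9 (2 points).
  x = 10: rhs = 5, matching y values: none (0 points).
  x = 11: rhs = 2, matching y values: none (0 points).
  x = 12: rhs = 0, matching y values: 0 (1 points).
Total affine count: 9.
Full point count |E(F_13)| = 9 + 1 = 10.
Hasse bound: |10 − (13+1)| = |-4| = 4 ≤ 2√13 ≈ 7.2111 ✓.


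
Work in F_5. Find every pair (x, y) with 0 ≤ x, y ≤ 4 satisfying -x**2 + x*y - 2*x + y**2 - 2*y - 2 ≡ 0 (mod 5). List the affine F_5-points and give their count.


Affine F_5-points: {(1, 0), (1, 1), (2, 0), (3, 1), (3, 3)}; count = 5.

For each of the 25 pairs (x, y) ∈ F_5², evaluate f(x, y) mod 5. Record the zeros.
  x = 0: [0↦3, 1↦2, 2↦3, 3↦1, 4↦1]  zeros at y ∈ ∅
  x = 1: [0↦0, 1↦0, 2↦2, 3↦1, 4↦2]  zeros at y ∈ {0, 1}
  x = 2: [0↦0, 1↦1, 2↦4, 3↦4, 4↦1]  zeros at y ∈ {0}
  x = 3: [0↦3, 1↦0, 2↦4, 3↦0, 4↦3]  zeros at y ∈ {1, 3}
  x = 4: [0↦4, 1↦2, 2↦2, 3↦4, 4↦3]  zeros at y ∈ ∅
Collecting zeros: affine points = {(1, 0), (1, 1), (2, 0), (3, 1), (3, 3)}.
Total count |C(F_5)_aff| = 5.


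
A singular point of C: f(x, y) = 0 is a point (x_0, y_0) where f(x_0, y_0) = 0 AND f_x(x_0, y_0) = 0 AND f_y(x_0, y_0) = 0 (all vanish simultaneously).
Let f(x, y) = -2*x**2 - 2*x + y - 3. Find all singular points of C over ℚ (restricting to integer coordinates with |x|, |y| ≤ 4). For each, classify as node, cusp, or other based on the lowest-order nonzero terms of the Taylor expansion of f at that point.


No singular points in the scanned grid; C is smooth there.

Compute partial derivatives:
  f_x = -4*x - 2.
  f_y = 1.
f_y = 1 is a nonzero constant, so f_y never vanishes: no point (x, y) can satisfy f = f_x = f_y = 0. In particular no (x, y) ∈ {−4, ..., 4}² is singular; the curve is smooth.


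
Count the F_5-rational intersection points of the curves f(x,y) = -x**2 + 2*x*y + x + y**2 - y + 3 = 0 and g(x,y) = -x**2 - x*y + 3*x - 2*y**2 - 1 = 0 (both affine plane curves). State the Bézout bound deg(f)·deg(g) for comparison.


Common zeros: {(1, 3)}; count = 1; Bézout bound = 4.

deg(f) = 2, deg(g) = 2, so Bézout bound = 4.
Scan x ∈ F_5. For each x, list the y ∈ F_5 with f(x, y) ≡ 0 and those with g(x, y) ≡ 0 (mod 5); the common zeros in that column are the intersection.
  x = 0: f ≡ 0 at y ∈ {2, 4}; g ≡ 0 at y ∈ ∅; common: ∅.
  x = 1: f ≡ 0 at y ∈ {1, 3}; g ≡ 0 at y ∈ {3, 4}; common: {3}.
  x = 2: f ≡ 0 at y ∈ {1}; g ≡ 0 at y ∈ ∅; common: ∅.
  x = 3: f ≡ 0 at y ∈ ∅; g ≡ 0 at y ∈ {2, 4}; common: ∅.
  x = 4: f ≡ 0 at y ∈ {4}; g ≡ 0 at y ∈ {0, 3}; common: ∅.
Collecting: common zeros = {(1, 3)}, so the count is 1.
Comparison with the Bézout bound: 1 ≤ 4 = deg(f)·deg(g), as expected for curves with no common component (the affine F_5-count falls short of the bound because intersections may lie at infinity, over extension fields, or carry multiplicity).


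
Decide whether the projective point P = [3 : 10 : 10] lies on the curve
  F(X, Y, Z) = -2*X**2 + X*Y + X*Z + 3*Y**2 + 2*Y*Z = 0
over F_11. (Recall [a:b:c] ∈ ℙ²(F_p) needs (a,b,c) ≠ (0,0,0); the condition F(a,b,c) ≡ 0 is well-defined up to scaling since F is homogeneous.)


F(3,10,10) ≡ 3 (mod 11); P is NOT on the curve.

Evaluate F(3, 10, 10) term-by-term (mod 11).
  -2*X**2 ↦ -2·9·1·1 = -18
  X*Y ↦ 1·3·10·1 = 30
  X*Z ↦ 1·3·1·10 = 30
  3*Y**2 ↦ 3·1·100·1 = 300
  2*Y*Z ↦ 2·1·10·10 = 200
Sum: F(3, 10, 10) = (-18) + (30) + (30) + (300) + (200) = 542.
Reducing mod 11: 542 ≡ 3 (mod 11).
Since F(a, b, c) ≡ 3 ≠ 0 (mod 11), P does NOT lie on the curve.


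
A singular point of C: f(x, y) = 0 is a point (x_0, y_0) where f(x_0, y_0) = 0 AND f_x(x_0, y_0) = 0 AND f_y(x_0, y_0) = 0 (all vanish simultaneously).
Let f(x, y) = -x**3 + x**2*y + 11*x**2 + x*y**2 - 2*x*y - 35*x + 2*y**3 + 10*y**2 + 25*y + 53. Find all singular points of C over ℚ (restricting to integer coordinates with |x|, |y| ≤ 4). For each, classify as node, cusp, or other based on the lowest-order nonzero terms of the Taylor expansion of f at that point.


Singular points: {(3, -2)}; classification: cusp.

Compute partial derivatives:
  f_x = -3*x**2 + 2*x*y + 22*x + y**2 - 2*y - 35.
  f_y = x**2 + 2*x*y - 2*x + 6*y**2 + 20*y + 25.
Scan x_0 ∈ {−4, ..., 4}. For each x_0, f_y(x_0, y) is a polynomial in y; find its integer roots y ∈ {−4, ..., 4}, then test f_x and f at those candidates.
  x = -4: f_y(-4, y) = 6*y**2 + 12*y + 49; no integer root y with |y| ≤ 4.
  x = -3: f_y(-3, y) = 6*y**2 + 14*y + 40; no integer root y with |y| ≤ 4.
  x = -2: f_y(-2, y) = 6*y**2 + 16*y + 33; no integer root y with |y| ≤ 4.
  x = -1: f_y(-1, y) = 6*y**2 + 18*y + 28; no integer root y with |y| ≤ 4.
  x = 0: f_y(0, y) = 6*y**2 + 20*y + 25; no integer root y with |y| ≤ 4.
  x = 1: f_y(1, y) = 6*y**2 + 22*y + 24; no integer root y with |y| ≤ 4.
  x = 2: f_y(2, y) = 6*y**2 + 24*y + 25; no integer root y with |y| ≤ 4.
  x = 3: f_y(3, y) = 6*y**2 + 26*y + 28; vanishes at y ∈ {-2}. (3, -2): f_x = 0, f = 0 — SINGULAR.
  x = 4: f_y(4, y) = 6*y**2 + 28*y + 33; no integer root y with |y| ≤ 4.
Only singular point on the grid: (3, -2).
Classify: substitute x = 3 + u, y = -2 + v and expand: f = -u**3 + u**2*v + u*v**2 + 2*v**3 + v**2.
No constant or linear terms (consistent with a singular point). Quadratic part: v**2. Cubic part: -u**3 + u**2*v + u*v**2 + 2*v**3.
The quadratic part v**2 is a perfect square, so there is a single (double) tangent line v = 0, i.e. y = -2. Restricting the cubic part to that line (v = 0) leaves -u**3 ≠ 0, so f is not divisible by v and the branch is v² ≈ u**3 to lowest order — this is a cusp.
Classification: cusp.


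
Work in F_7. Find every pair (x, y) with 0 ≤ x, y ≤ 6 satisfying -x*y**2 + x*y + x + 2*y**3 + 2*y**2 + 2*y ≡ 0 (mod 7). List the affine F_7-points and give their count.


Affine F_7-points: {(0, 0), (0, 2), (0, 4), (1, 1), (3, 3), (5, 6), (6, 5)}; count = 7.

For each of the 49 pairs (x, y) ∈ F_7², evaluate f(x, y) mod 7. Record the zeros.
  x = 0: [0↦0, 1↦6, 2↦0, 3↦1, 4↦0, 5↦2, 6↦5]  zeros at y ∈ {0, 2, 4}
  x = 1: [0↦1, 1↦0, 2↦6, 3↦3, 4↦3, 5↦4, 6↦4]  zeros at y ∈ {1}
  x = 2: [0↦2, 1↦1, 2↦5, 3↦5, 4↦6, 5↦6, 6↦3]  zeros at y ∈ ∅
  x = 3: [0↦3, 1↦2, 2↦4, 3↦0, 4↦2, 5↦1, 6↦2]  zeros at y ∈ {3}
  x = 4: [0↦4, 1↦3, 2↦3, 3↦2, 4↦5, 5↦3, 6↦1]  zeros at y ∈ ∅
  x = 5: [0↦5, 1↦4, 2↦2, 3↦4, 4↦1, 5↦5, 6↦0]  zeros at y ∈ {6}
  x = 6: [0↦6, 1↦5, 2↦1, 3↦6, 4↦4, 5↦0, 6↦6]  zeros at y ∈ {5}
Collecting zeros: affine points = {(0, 0), (0, 2), (0, 4), (1, 1), (3, 3), (5, 6), (6, 5)}.
Total count |C(F_7)_aff| = 7.


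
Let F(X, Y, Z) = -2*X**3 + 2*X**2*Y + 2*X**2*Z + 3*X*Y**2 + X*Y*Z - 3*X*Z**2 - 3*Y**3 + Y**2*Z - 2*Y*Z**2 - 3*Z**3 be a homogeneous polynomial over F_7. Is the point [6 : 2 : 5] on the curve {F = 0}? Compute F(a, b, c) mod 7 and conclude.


F(6,2,5) ≡ 3 (mod 7); P is NOT on the curve.

Evaluate F(6, 2, 5) term-by-term (mod 7).
  -2*X**3 ↦ -2·216·1·1 = -432
  2*X**2*Y ↦ 2·36·2·1 = 144
  2*X**2*Z ↦ 2·36·1·5 = 360
  3*X*Y**2 ↦ 3·6·4·1 = 72
  X*Y*Z ↦ 1·6·2·5 = 60
  -3*X*Z**2 ↦ -3·6·1·25 = -450
  -3*Y**3 ↦ -3·1·8·1 = -24
  Y**2*Z ↦ 1·1·4·5 = 20
  -2*Y*Z**2 ↦ -2·1·2·25 = -100
  -3*Z**3 ↦ -3·1·1·125 = -375
Sum: F(6, 2, 5) = (-432) + (144) + (360) + (72) + (60) + (-450) + (-24) + (20) + (-100) + (-375) = -725.
Reducing mod 7: -725 ≡ 3 (mod 7).
Since F(a, b, c) ≡ 3 ≠ 0 (mod 7), P does NOT lie on the curve.


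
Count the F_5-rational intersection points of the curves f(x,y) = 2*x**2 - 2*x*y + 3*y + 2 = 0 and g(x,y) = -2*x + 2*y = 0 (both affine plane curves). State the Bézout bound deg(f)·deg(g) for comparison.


Common zeros: {(1, 1)}; count = 1; Bézout bound = 2.

deg(f) = 2, deg(g) = 1, so Bézout bound = 2.
Scan x ∈ F_5. For each x, list the y ∈ F_5 with f(x, y) ≡ 0 and those with g(x, y) ≡ 0 (mod 5); the common zeros in that column are the intersection.
  x = 0: f ≡ 0 at y ∈ {1}; g ≡ 0 at y ∈ {0}; common: ∅.
  x = 1: f ≡ 0 at y ∈ {1}; g ≡ 0 at y ∈ {1}; common: {1}.
  x = 2: f ≡ 0 at y ∈ {0}; g ≡ 0 at y ∈ {2}; common: ∅.
  x = 3: f ≡ 0 at y ∈ {0}; g ≡ 0 at y ∈ {3}; common: ∅.
  x = 4: f ≡ 0 at y ∈ ∅; g ≡ 0 at y ∈ {4}; common: ∅.
Collecting: common zeros = {(1, 1)}, so the count is 1.
Comparison with the Bézout bound: 1 ≤ 2 = deg(f)·deg(g), as expected for curves with no common component (the affine F_5-count falls short of the bound because intersections may lie at infinity, over extension fields, or carry multiplicity).


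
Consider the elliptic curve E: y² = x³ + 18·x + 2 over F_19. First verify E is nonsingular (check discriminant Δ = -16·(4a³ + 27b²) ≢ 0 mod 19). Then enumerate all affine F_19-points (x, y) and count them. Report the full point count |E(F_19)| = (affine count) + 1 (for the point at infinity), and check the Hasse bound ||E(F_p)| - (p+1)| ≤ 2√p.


Affine points = {(3, 8), (3, 11), (4, 9), (4, 10), (9, 0), (10, 2), (10, 17), (11, 7), (11, 12), (13, 1), (13, 18), (16, 4), (16, 15)}; affine count = 13; |E(F_19)| = 14.

Discriminant check: Δ ∝ 4a³ + 27b² = 4·18³ + 27·2² = 4·5832 + 27·4 ≡ 9 (mod 19). Nonzero ⇒ E is nonsingular.
For each x ∈ F_19, compute rhs = x³ + 18·x + 2 mod 19, then count y ∈ F_19 with y² ≡ rhs.
  x = 0: rhs = 2, matching y values: none (0 points).
  x = 1: rhs = 2, matching y values: none (0 points).
  x = 2: rhs = 8, matching y values: none (0 points).
  x = 3: rhs = 7, matching y values: 8, 11 (2 points).
  x = 4: rhs = 5, matching y values: 9, 10 (2 points).
  x = 5: rhs = 8, matching y values: none (0 points).
  x = 6: rhs = 3, matching y values: none (0 points).
  x = 7: rhs = 15, matching y values: none (0 points).
  x = 8: rhs = 12, matching y values: none (0 points).
  x = 9: rhs = 0, matching y values: 0 (1 points).
  x = 10: rhs = 4, matching y values: 2, 17 (2 points).
  x = 11: rhs = 11, matching y values: 7, 12 (2 points).
  x = 12: rhs = 8, matching y values: none (0 points).
  x = 13: rhs = 1, matching y values: 1, 18 (2 points).
  x = 14: rhs = 15, matching y values: none (0 points).
  x = 15: rhs = 18, matching y values: none (0 points).
  x = 16: rhs = 16, matching y values: 4, 15 (2 points).
  x = 17: rhs = 15, matching y values: none (0 points).
  x = 18: rhs = 2, matching y values: none (0 points).
Total affine count: 13.
Full point count |E(F_19)| = 13 + 1 = 14.
Hasse bound: |14 − (19+1)| = |-6| = 6 ≤ 2√19 ≈ 8.7178 ✓.


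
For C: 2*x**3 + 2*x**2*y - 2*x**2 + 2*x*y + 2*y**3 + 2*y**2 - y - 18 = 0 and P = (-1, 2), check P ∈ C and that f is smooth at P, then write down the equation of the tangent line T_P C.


Tangent line at P: 6*x + 31*y - 56 = 0.

Step 1: f(-1, 2) = 0, so P lies on C.
Step 2: partial derivatives
  f_x(x, y) = 6*x**2 + 4*x*y - 4*x + 2*y, f_y(x, y) = 2*x**2 + 2*x + 6*y**2 + 4*y - 1.
  f_x(P) = 6, f_y(P) = 31 (gradient nonzero, so P is smooth).
Step 3: tangent line at P: 6·(x − -1) + 31·(y − 2) = 0.
Expanding: 6*x + 31*y - 56 = 0.


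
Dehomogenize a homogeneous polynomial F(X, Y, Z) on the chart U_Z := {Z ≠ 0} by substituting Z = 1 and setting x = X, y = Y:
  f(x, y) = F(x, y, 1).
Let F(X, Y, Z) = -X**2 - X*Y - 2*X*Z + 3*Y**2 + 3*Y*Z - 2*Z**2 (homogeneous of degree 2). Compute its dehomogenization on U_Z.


f(x, y) = -x**2 - x*y - 2*x + 3*y**2 + 3*y - 2

On U_Z we set Z = 1. Each monomial c·X^i·Y^j·Z^k in F becomes c·x^i·y^j·1^k = c·x^i·y^j.
Substituting Z = 1: F(X, Y, 1) = -x**2 - x*y - 2*x + 3*y**2 + 3*y - 2.
Note: deg(f) ≤ deg(F) = 2; strict inequality happens when F is divisible by Z (lost terms).


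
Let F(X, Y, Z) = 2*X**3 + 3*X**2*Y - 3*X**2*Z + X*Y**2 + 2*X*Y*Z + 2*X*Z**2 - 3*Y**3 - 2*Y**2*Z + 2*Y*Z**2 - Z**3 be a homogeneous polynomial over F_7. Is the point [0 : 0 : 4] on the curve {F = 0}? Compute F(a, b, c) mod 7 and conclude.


F(0,0,4) ≡ 6 (mod 7); P is NOT on the curve.

Evaluate F(0, 0, 4) term-by-term (mod 7).
  2*X**3 ↦ 2·0·1·1 = 0
  3*X**2*Y ↦ 3·0·0·1 = 0
  -3*X**2*Z ↦ -3·0·1·4 = 0
  X*Y**2 ↦ 1·0·0·1 = 0
  2*X*Y*Z ↦ 2·0·0·4 = 0
  2*X*Z**2 ↦ 2·0·1·16 = 0
  -3*Y**3 ↦ -3·1·0·1 = 0
  -2*Y**2*Z ↦ -2·1·0·4 = 0
  2*Y*Z**2 ↦ 2·1·0·16 = 0
  -Z**3 ↦ -1·1·1·64 = -64
Sum: F(0, 0, 4) = (0) + (0) + (0) + (0) + (0) + (0) + (0) + (0) + (0) + (-64) = -64.
Reducing mod 7: -64 ≡ 6 (mod 7).
Since F(a, b, c) ≡ 6 ≠ 0 (mod 7), P does NOT lie on the curve.


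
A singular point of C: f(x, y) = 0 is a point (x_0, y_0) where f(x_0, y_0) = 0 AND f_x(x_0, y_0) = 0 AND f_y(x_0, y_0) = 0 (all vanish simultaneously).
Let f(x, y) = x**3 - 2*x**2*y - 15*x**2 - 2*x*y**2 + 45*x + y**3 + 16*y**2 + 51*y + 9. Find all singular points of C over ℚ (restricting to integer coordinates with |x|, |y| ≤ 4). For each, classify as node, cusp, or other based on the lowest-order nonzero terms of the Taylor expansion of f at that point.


Singular points: {(3, -3)}; classification: cusp.

Compute partial derivatives:
  f_x = 3*x**2 - 4*x*y - 30*x - 2*y**2 + 45.
  f_y = -2*x**2 - 4*x*y + 3*y**2 + 32*y + 51.
Scan x_0 ∈ {−4, ..., 4}. For each x_0, f_y(x_0, y) is a polynomial in y; find its integer roots y ∈ {−4, ..., 4}, then test f_x and f at those candidates.
  x = -4: f_y(-4, y) = 3*y**2 + 48*y + 19; no integer root y with |y| ≤ 4.
  x = -3: f_y(-3, y) = 3*y**2 + 44*y + 33; no integer root y with |y| ≤ 4.
  x = -2: f_y(-2, y) = 3*y**2 + 40*y + 43; no integer root y with |y| ≤ 4.
  x = -1: f_y(-1, y) = 3*y**2 + 36*y + 49; no integer root y with |y| ≤ 4.
  x = 0: f_y(0, y) = 3*y**2 + 32*y + 51; no integer root y with |y| ≤ 4.
  x = 1: f_y(1, y) = 3*y**2 + 28*y + 49; no integer root y with |y| ≤ 4.
  x = 2: f_y(2, y) = 3*y**2 + 24*y + 43; no integer root y with |y| ≤ 4.
  x = 3: f_y(3, y) = 3*y**2 + 20*y + 33; vanishes at y ∈ {-3}. (3, -3): f_x = 0, f = 0 — SINGULAR.
  x = 4: f_y(4, y) = 3*y**2 + 16*y + 19; no integer root y with |y| ≤ 4.
Only singular point on the grid: (3, -3).
Classify: substitute x = 3 + u, y = -3 + v and expand: f = u**3 - 2*u**2*v - 2*u*v**2 + v**3 + v**2.
No constant or linear terms (consistent with a singular point). Quadratic part: v**2. Cubic part: u**3 - 2*u**2*v - 2*u*v**2 + v**3.
The quadratic part v**2 is a perfect square, so there is a single (double) tangent line v = 0, i.e. y = -3. Restricting the cubic part to that line (v = 0) leaves u**3 ≠ 0, so f is not divisible by v and the branch is v² ≈ -u**3 to lowest order — this is a cusp.
Classification: cusp.


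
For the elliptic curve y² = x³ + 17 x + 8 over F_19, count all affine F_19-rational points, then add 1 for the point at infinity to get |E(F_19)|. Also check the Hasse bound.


Affine points = {(1, 8), (1, 11), (4, 8), (4, 11), (5, 3), (5, 16), (9, 4), (9, 15), (10, 0), (11, 5), (11, 14), (14, 8), (14, 11), (15, 3), (15, 16), (16, 5), (16, 14), (17, 2), (17, 17), (18, 3), (18, 16)}; affine count = 21; |E(F_19)| = 22.

Discriminant check: Δ ∝ 4a³ + 27b² = 4·17³ + 27·8² = 4·4913 + 27·64 ≡ 5 (mod 19). Nonzero ⇒ E is nonsingular.
For each x ∈ F_19, compute rhs = x³ + 17·x + 8 mod 19, then count y ∈ F_19 with y² ≡ rhs.
  x = 0: rhs = 8, matching y values: none (0 points).
  x = 1: rhs = 7, matching y values: 8, 11 (2 points).
  x = 2: rhs = 12, matching y values: none (0 points).
  x = 3: rhs = 10, matching y values: none (0 points).
  x = 4: rhs = 7, matching y values: 8, 11 (2 points).
  x = 5: rhs = 9, matching y values: 3, 16 (2 points).
  x = 6: rhs = 3, matching y values: none (0 points).
  x = 7: rhs = 14, matching y values: none (0 points).
  x = 8: rhs = 10, matching y values: none (0 points).
  x = 9: rhs = 16, matching y values: 4, 15 (2 points).
  x = 10: rhs = 0, matching y values: 0 (1 points).
  x = 11: rhs = 6, matching y values: 5, 14 (2 points).
  x = 12: rhs = 2, matching y values: none (0 points).
  x = 13: rhs = 13, matching y values: none (0 points).
  x = 14: rhs = 7, matching y values: 8, 11 (2 points).
  x = 15: rhs = 9, matching y values: 3, 16 (2 points).
  x = 16: rhs = 6, matching y values: 5, 14 (2 points).
  x = 17: rhs = 4, matching y values: 2, 17 (2 points).
  x = 18: rhs = 9, matching y values: 3, 16 (2 points).
Total affine count: 21.
Full point count |E(F_19)| = 21 + 1 = 22.
Hasse bound: |22 − (19+1)| = |2| = 2 ≤ 2√19 ≈ 8.7178 ✓.


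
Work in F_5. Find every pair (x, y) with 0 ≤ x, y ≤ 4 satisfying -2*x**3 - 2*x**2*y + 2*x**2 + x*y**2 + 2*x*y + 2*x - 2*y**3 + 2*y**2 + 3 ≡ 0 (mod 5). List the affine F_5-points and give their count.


Affine F_5-points: {(0, 2), (1, 0), (1, 4), (4, 0), (4, 1), (4, 2)}; count = 6.

For each of the 25 pairs (x, y) ∈ F_5², evaluate f(x, y) mod 5. Record the zeros.
  x = 0: [0↦3, 1↦3, 2↦0, 3↦2, 4↦2]  zeros at y ∈ {2}
  x = 1: [0↦0, 1↦1, 2↦1, 3↦3, 4↦0]  zeros at y ∈ {0, 4}
  x = 2: [0↦4, 1↦2, 2↦1, 3↦4, 4↦4]  zeros at y ∈ ∅
  x = 3: [0↦3, 1↦4, 2↦3, 3↦3, 4↦2]  zeros at y ∈ ∅
  x = 4: [0↦0, 1↦0, 2↦0, 3↦3, 4↦2]  zeros at y ∈ {0, 1, 2}
Collecting zeros: affine points = {(0, 2), (1, 0), (1, 4), (4, 0), (4, 1), (4, 2)}.
Total count |C(F_5)_aff| = 6.


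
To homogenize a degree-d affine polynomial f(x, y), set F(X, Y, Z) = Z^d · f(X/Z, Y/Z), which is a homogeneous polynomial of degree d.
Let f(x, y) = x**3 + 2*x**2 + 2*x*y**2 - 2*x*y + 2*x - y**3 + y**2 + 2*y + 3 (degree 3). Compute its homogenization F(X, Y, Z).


F(X, Y, Z) = X**3 + 2*X**2*Z + 2*X*Y**2 - 2*X*Y*Z + 2*X*Z**2 - Y**3 + Y**2*Z + 2*Y*Z**2 + 3*Z**3

deg(f) = 3.
Substitute x = X/Z, y = Y/Z into f, then multiply by Z^3.
  monomial 1·x^3·y^0 ↦ 1·X^3·Y^0·Z^0.
  monomial 2·x^2·y^0 ↦ 2·X^2·Y^0·Z^1.
  monomial 2·x^1·y^2 ↦ 2·X^1·Y^2·Z^0.
  monomial -2·x^1·y^1 ↦ -2·X^1·Y^1·Z^1.
  monomial 2·x^1·y^0 ↦ 2·X^1·Y^0·Z^2.
  monomial -1·x^0·y^3 ↦ -1·X^0·Y^3·Z^0.
  monomial 1·x^0·y^2 ↦ 1·X^0·Y^2·Z^1.
  monomial 2·x^0·y^1 ↦ 2·X^0·Y^1·Z^2.
  monomial 3·x^0·y^0 ↦ 3·X^0·Y^0·Z^3.
Collecting: F(X, Y, Z) = X**3 + 2*X**2*Z + 2*X*Y**2 - 2*X*Y*Z + 2*X*Z**2 - Y**3 + Y**2*Z + 2*Y*Z**2 + 3*Z**3.


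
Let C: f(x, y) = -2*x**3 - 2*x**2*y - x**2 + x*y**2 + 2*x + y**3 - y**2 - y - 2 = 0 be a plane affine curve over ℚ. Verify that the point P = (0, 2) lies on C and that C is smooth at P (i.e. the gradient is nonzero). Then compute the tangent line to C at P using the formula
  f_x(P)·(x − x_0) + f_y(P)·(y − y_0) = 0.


Tangent line at P: 6*x + 7*y - 14 = 0.

Step 1: f(0, 2) = 0, so P lies on C.
Step 2: partial derivatives
  f_x(x, y) = -6*x**2 - 4*x*y - 2*x + y**2 + 2, f_y(x, y) = -2*x**2 + 2*x*y + 3*y**2 - 2*y - 1.
  f_x(P) = 6, f_y(P) = 7 (gradient nonzero, so P is smooth).
Step 3: tangent line at P: 6·(x − 0) + 7·(y − 2) = 0.
Expanding: 6*x + 7*y - 14 = 0.


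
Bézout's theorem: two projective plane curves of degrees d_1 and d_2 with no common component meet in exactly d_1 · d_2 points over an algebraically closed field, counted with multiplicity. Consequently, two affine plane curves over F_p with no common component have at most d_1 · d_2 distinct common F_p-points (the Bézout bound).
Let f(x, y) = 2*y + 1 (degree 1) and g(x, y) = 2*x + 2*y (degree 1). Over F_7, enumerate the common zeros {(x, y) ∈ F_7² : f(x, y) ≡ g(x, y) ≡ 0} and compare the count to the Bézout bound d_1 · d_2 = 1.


Common zeros: {(4, 3)}; count = 1; Bézout bound = 1.

deg(f) = 1, deg(g) = 1, so Bézout bound = 1.
Scan x ∈ F_7. For each x, list the y ∈ F_7 with f(x, y) ≡ 0 and those with g(x, y) ≡ 0 (mod 7); the common zeros in that column are the intersection.
  x = 0: f ≡ 0 at y ∈ {3}; g ≡ 0 at y ∈ {0}; common: ∅.
  x = 1: f ≡ 0 at y ∈ {3}; g ≡ 0 at y ∈ {6}; common: ∅.
  x = 2: f ≡ 0 at y ∈ {3}; g ≡ 0 at y ∈ {5}; common: ∅.
  x = 3: f ≡ 0 at y ∈ {3}; g ≡ 0 at y ∈ {4}; common: ∅.
  x = 4: f ≡ 0 at y ∈ {3}; g ≡ 0 at y ∈ {3}; common: {3}.
  x = 5: f ≡ 0 at y ∈ {3}; g ≡ 0 at y ∈ {2}; common: ∅.
  x = 6: f ≡ 0 at y ∈ {3}; g ≡ 0 at y ∈ {1}; common: ∅.
Collecting: common zeros = {(4, 3)}, so the count is 1.
Comparison with the Bézout bound: 1 ≤ 1 = deg(f)·deg(g), as expected for curves with no common component (the bound is attained).


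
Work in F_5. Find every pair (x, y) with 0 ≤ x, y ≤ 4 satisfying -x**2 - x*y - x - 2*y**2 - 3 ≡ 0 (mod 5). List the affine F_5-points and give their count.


Affine F_5-points: {(0, 1), (0, 4), (1, 0), (1, 2), (3, 0), (3, 1)}; count = 6.

For each of the 25 pairs (x, y) ∈ F_5², evaluate f(x, y) mod 5. Record the zeros.
  x = 0: [0↦2, 1↦0, 2↦4, 3↦4, 4↦0]  zeros at y ∈ {1, 4}
  x = 1: [0↦0, 1↦2, 2↦0, 3↦4, 4↦4]  zeros at y ∈ {0, 2}
  x = 2: [0↦1, 1↦2, 2↦4, 3↦2, 4↦1]  zeros at y ∈ ∅
  x = 3: [0↦0, 1↦0, 2↦1, 3↦3, 4↦1]  zeros at y ∈ {0, 1}
  x = 4: [0↦2, 1↦1, 2↦1, 3↦2, 4↦4]  zeros at y ∈ ∅
Collecting zeros: affine points = {(0, 1), (0, 4), (1, 0), (1, 2), (3, 0), (3, 1)}.
Total count |C(F_5)_aff| = 6.


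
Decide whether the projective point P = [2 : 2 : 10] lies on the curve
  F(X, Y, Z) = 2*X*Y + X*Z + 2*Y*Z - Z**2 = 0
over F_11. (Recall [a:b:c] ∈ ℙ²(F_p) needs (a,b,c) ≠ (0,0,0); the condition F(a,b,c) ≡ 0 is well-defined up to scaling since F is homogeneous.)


F(2,2,10) ≡ 1 (mod 11); P is NOT on the curve.

Evaluate F(2, 2, 10) term-by-term (mod 11).
  2*X*Y ↦ 2·2·2·1 = 8
  X*Z ↦ 1·2·1·10 = 20
  2*Y*Z ↦ 2·1·2·10 = 40
  -Z**2 ↦ -1·1·1·100 = -100
Sum: F(2, 2, 10) = (8) + (20) + (40) + (-100) = -32.
Reducing mod 11: -32 ≡ 1 (mod 11).
Since F(a, b, c) ≡ 1 ≠ 0 (mod 11), P does NOT lie on the curve.


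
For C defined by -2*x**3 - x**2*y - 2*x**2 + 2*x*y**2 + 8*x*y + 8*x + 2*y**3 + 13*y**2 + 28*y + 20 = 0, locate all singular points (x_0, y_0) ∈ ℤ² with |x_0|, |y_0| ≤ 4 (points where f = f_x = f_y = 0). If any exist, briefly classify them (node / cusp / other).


Singular points: {(0, -2)}; classification: cusp.

Compute partial derivatives:
  f_x = -6*x**2 - 2*x*y - 4*x + 2*y**2 + 8*y + 8.
  f_y = -x**2 + 4*x*y + 8*x + 6*y**2 + 26*y + 28.
Scan x_0 ∈ {−4, ..., 4}. For each x_0, f_y(x_0, y) is a polynomial in y; find its integer roots y ∈ {−4, ..., 4}, then test f_x and f at those candidates.
  x = -4: f_y(-4, y) = 6*y**2 + 10*y - 20; no integer root y with |y| ≤ 4.
  x = -3: f_y(-3, y) = 6*y**2 + 14*y - 5; no integer root y with |y| ≤ 4.
  x = -2: f_y(-2, y) = 6*y**2 + 18*y + 8; no integer root y with |y| ≤ 4.
  x = -1: f_y(-1, y) = 6*y**2 + 22*y + 19; no integer root y with |y| ≤ 4.
  x = 0: f_y(0, y) = 6*y**2 + 26*y + 28; vanishes at y ∈ {-2}. (0, -2): f_x = 0, f = 0 — SINGULAR.
  x = 1: f_y(1, y) = 6*y**2 + 30*y + 35; no integer root y with |y| ≤ 4.
  x = 2: f_y(2, y) = 6*y**2 + 34*y + 40; vanishes at y ∈ {-4}. (2, -4): f_x = -8 ≠ 0.
  x = 3: f_y(3, y) = 6*y**2 + 38*y + 43; no integer root y with |y| ≤ 4.
  x = 4: f_y(4, y) = 6*y**2 + 42*y + 44; no integer root y with |y| ≤ 4.
Only singular point on the grid: (0, -2).
Classify: substitute x = 0 + u, y = -2 + v and expand: f = -2*u**3 - u**2*v + 2*u*v**2 + 2*v**3 + v**2.
No constant or linear terms (consistent with a singular point). Quadratic part: v**2. Cubic part: -2*u**3 - u**2*v + 2*u*v**2 + 2*v**3.
The quadratic part v**2 is a perfect square, so there is a single (double) tangent line v = 0, i.e. y = -2. Restricting the cubic part to that line (v = 0) leaves -2*u**3 ≠ 0, so f is not divisible by v and the branch is v² ≈ 2*u**3 to lowest order — this is a cusp.
Classification: cusp.


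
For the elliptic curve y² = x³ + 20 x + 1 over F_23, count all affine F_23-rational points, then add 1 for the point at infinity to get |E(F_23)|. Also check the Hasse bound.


Affine points = {(0, 1), (0, 22), (2, 7), (2, 16), (7, 1), (7, 22), (8, 11), (8, 12), (9, 6), (9, 17), (14, 9), (14, 14), (16, 1), (16, 22), (18, 11), (18, 12), (19, 8), (19, 15), (20, 11), (20, 12), (22, 7), (22, 16)}; affine count = 22; |E(F_23)| = 23.

Discriminant check: Δ ∝ 4a³ + 27b² = 4·20³ + 27·1² = 4·8000 + 27·1 ≡ 11 (mod 23). Nonzero ⇒ E is nonsingular.
For each x ∈ F_23, compute rhs = x³ + 20·x + 1 mod 23, then count y ∈ F_23 with y² ≡ rhs.
  x = 0: rhs = 1, matching y values: 1, 22 (2 points).
  x = 1: rhs = 22, matching y values: none (0 points).
  x = 2: rhs = 3, matching y values: 7, 16 (2 points).
  x = 3: rhs = 19, matching y values: none (0 points).
  x = 4: rhs = 7, matching y values: none (0 points).
  x = 5: rhs = 19, matching y values: none (0 points).
  x = 6: rhs = 15, matching y values: none (0 points).
  x = 7: rhs = 1, matching y values: 1, 22 (2 points).
  x = 8: rhs = 6, matching y values: 11, 12 (2 points).
  x = 9: rhs = 13, matching y values: 6, 17 (2 points).
  x = 10: rhs = 5, matching y values: none (0 points).
  x = 11: rhs = 11, matching y values: none (0 points).
  x = 12: rhs = 14, matching y values: none (0 points).
  x = 13: rhs = 20, matching y values: none (0 points).
  x = 14: rhs = 12, matching y values: 9, 14 (2 points).
  x = 15: rhs = 19, matching y values: none (0 points).
  x = 16: rhs = 1, matching y values: 1, 22 (2 points).
  x = 17: rhs = 10, matching y values: none (0 points).
  x = 18: rhs = 6, matching y values: 11, 12 (2 points).
  x = 19: rhs = 18, matching y values: 8, 15 (2 points).
  x = 20: rhs = 6, matching y values: 11, 12 (2 points).
  x = 21: rhs = 22, matching y values: none (0 points).
  x = 22: rhs = 3, matching y values: 7, 16 (2 points).
Total affine count: 22.
Full point count |E(F_23)| = 22 + 1 = 23.
Hasse bound: |23 − (23+1)| = |-1| = 1 ≤ 2√23 ≈ 9.5917 ✓.


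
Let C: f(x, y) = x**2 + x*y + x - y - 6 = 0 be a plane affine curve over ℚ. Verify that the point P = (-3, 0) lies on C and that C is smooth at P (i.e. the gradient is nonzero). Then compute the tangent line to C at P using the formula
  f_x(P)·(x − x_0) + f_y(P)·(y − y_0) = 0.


Tangent line at P: -5*x - 4*y - 15 = 0.

Step 1: f(-3, 0) = 0, so P lies on C.
Step 2: partial derivatives
  f_x(x, y) = 2*x + y + 1, f_y(x, y) = x - 1.
  f_x(P) = -5, f_y(P) = -4 (gradient nonzero, so P is smooth).
Step 3: tangent line at P: -5·(x − -3) + -4·(y − 0) = 0.
Expanding: -5*x - 4*y - 15 = 0.


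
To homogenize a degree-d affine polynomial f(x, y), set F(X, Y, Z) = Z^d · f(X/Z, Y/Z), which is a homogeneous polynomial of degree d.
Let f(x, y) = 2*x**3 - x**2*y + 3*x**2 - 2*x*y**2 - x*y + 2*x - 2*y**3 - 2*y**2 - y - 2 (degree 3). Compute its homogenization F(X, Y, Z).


F(X, Y, Z) = 2*X**3 - X**2*Y + 3*X**2*Z - 2*X*Y**2 - X*Y*Z + 2*X*Z**2 - 2*Y**3 - 2*Y**2*Z - Y*Z**2 - 2*Z**3

deg(f) = 3.
Substitute x = X/Z, y = Y/Z into f, then multiply by Z^3.
  monomial 2·x^3·y^0 ↦ 2·X^3·Y^0·Z^0.
  monomial -1·x^2·y^1 ↦ -1·X^2·Y^1·Z^0.
  monomial 3·x^2·y^0 ↦ 3·X^2·Y^0·Z^1.
  monomial -2·x^1·y^2 ↦ -2·X^1·Y^2·Z^0.
  monomial -1·x^1·y^1 ↦ -1·X^1·Y^1·Z^1.
  monomial 2·x^1·y^0 ↦ 2·X^1·Y^0·Z^2.
  monomial -2·x^0·y^3 ↦ -2·X^0·Y^3·Z^0.
  monomial -2·x^0·y^2 ↦ -2·X^0·Y^2·Z^1.
  monomial -1·x^0·y^1 ↦ -1·X^0·Y^1·Z^2.
  monomial -2·x^0·y^0 ↦ -2·X^0·Y^0·Z^3.
Collecting: F(X, Y, Z) = 2*X**3 - X**2*Y + 3*X**2*Z - 2*X*Y**2 - X*Y*Z + 2*X*Z**2 - 2*Y**3 - 2*Y**2*Z - Y*Z**2 - 2*Z**3.


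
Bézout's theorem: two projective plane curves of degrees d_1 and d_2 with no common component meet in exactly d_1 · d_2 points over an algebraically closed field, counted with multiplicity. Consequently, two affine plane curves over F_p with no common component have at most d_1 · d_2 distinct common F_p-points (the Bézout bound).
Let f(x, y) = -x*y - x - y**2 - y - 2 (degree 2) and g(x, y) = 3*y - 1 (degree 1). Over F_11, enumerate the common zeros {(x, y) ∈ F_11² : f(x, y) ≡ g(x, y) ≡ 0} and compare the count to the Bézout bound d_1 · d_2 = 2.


Common zeros: {(0, 4)}; count = 1; Bézout bound = 2.

deg(f) = 2, deg(g) = 1, so Bézout bound = 2.
Scan x ∈ F_11. For each x, list the y ∈ F_11 with f(x, y) ≡ 0 and those with g(x, y) ≡ 0 (mod 11); the common zeros in that column are the intersection.
  x = 0: f ≡ 0 at y ∈ {4, 6}; g ≡ 0 at y ∈ {4}; common: {4}.
  x = 1: f ≡ 0 at y ∈ {2, 7}; g ≡ 0 at y ∈ {4}; common: ∅.
  x = 2: f ≡ 0 at y ∈ {3, 5}; g ≡ 0 at y ∈ {4}; common: ∅.
  x = 3: f ≡ 0 at y ∈ ∅; g ≡ 0 at y ∈ {4}; common: ∅.
  x = 4: f ≡ 0 at y ∈ {8, 9}; g ≡ 0 at y ∈ {4}; common: ∅.
  x = 5: f ≡ 0 at y ∈ ∅; g ≡ 0 at y ∈ {4}; common: ∅.
  x = 6: f ≡ 0 at y ∈ ∅; g ≡ 0 at y ∈ {4}; common: ∅.
  x = 7: f ≡ 0 at y ∈ ∅; g ≡ 0 at y ∈ {4}; common: ∅.
  x = 8: f ≡ 0 at y ∈ ∅; g ≡ 0 at y ∈ {4}; common: ∅.
  x = 9: f ≡ 0 at y ∈ {0, 1}; g ≡ 0 at y ∈ {4}; common: ∅.
  x = 10: f ≡ 0 at y ∈ ∅; g ≡ 0 at y ∈ {4}; common: ∅.
Collecting: common zeros = {(0, 4)}, so the count is 1.
Comparison with the Bézout bound: 1 ≤ 2 = deg(f)·deg(g), as expected for curves with no common component (the affine F_11-count falls short of the bound because intersections may lie at infinity, over extension fields, or carry multiplicity).


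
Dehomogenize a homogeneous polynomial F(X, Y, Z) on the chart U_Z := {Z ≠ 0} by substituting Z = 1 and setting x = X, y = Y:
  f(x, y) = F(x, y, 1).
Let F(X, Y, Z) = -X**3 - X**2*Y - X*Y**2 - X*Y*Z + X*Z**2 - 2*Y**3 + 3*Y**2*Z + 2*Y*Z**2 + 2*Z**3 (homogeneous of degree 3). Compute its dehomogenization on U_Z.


f(x, y) = -x**3 - x**2*y - x*y**2 - x*y + x - 2*y**3 + 3*y**2 + 2*y + 2

On U_Z we set Z = 1. Each monomial c·X^i·Y^j·Z^k in F becomes c·x^i·y^j·1^k = c·x^i·y^j.
Substituting Z = 1: F(X, Y, 1) = -x**3 - x**2*y - x*y**2 - x*y + x - 2*y**3 + 3*y**2 + 2*y + 2.
Note: deg(f) ≤ deg(F) = 3; strict inequality happens when F is divisible by Z (lost terms).


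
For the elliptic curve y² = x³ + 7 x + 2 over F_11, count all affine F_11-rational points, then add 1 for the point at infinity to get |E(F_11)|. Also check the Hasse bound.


Affine points = {(7, 3), (7, 8), (8, 3), (8, 8), (10, 4), (10, 7)}; affine count = 6; |E(F_11)| = 7.

Discriminant check: Δ ∝ 4a³ + 27b² = 4·7³ + 27·2² = 4·343 + 27·4 ≡ 6 (mod 11). Nonzero ⇒ E is nonsingular.
For each x ∈ F_11, compute rhs = x³ + 7·x + 2 mod 11, then count y ∈ F_11 with y² ≡ rhs.
  x = 0: rhs = 2, matching y values: none (0 points).
  x = 1: rhs = 10, matching y values: none (0 points).
  x = 2: rhs = 2, matching y values: none (0 points).
  x = 3: rhs = 6, matching y values: none (0 points).
  x = 4: rhs = 6, matching y values: none (0 points).
  x = 5: rhs = 8, matching y values: none (0 points).
  x = 6: rhs = 7, matching y values: none (0 points).
  x = 7: rhs = 9, matching y values: 3, 8 (2 points).
  x = 8: rhs = 9, matching y values: 3, 8 (2 points).
  x = 9: rhs = 2, matching y values: none (0 points).
  x = 10: rhs = 5, matching y values: 4, 7 (2 points).
Total affine count: 6.
Full point count |E(F_11)| = 6 + 1 = 7.
Hasse bound: |7 − (11+1)| = |-5| = 5 ≤ 2√11 ≈ 6.6332 ✓.


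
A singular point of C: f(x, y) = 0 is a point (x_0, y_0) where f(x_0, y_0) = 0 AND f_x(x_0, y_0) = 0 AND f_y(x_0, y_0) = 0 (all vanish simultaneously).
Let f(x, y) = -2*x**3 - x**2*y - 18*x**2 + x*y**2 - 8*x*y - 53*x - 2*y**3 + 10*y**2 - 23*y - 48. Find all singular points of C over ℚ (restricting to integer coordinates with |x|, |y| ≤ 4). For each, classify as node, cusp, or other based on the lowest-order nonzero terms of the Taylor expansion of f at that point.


Singular points: {(-3, 1)}; classification: node.

Compute partial derivatives:
  f_x = -6*x**2 - 2*x*y - 36*x + y**2 - 8*y - 53.
  f_y = -x**2 + 2*x*y - 8*x - 6*y**2 + 20*y - 23.
Scan x_0 ∈ {−4, ..., 4}. For each x_0, f_y(x_0, y) is a polynomial in y; find its integer roots y ∈ {−4, ..., 4}, then test f_x and f at those candidates.
  x = -4: f_y(-4, y) = -6*y**2 + 12*y - 7; no integer root y with |y| ≤ 4.
  x = -3: f_y(-3, y) = -6*y**2 + 14*y - 8; vanishes at y ∈ {1}. (-3, 1): f_x = 0, f = 0 — SINGULAR.
  x = -2: f_y(-2, y) = -6*y**2 + 16*y - 11; no integer root y with |y| ≤ 4.
  x = -1: f_y(-1, y) = -6*y**2 + 18*y - 16; no integer root y with |y| ≤ 4.
  x = 0: f_y(0, y) = -6*y**2 + 20*y - 23; no integer root y with |y| ≤ 4.
  x = 1: f_y(1, y) = -6*y**2 + 22*y - 32; no integer root y with |y| ≤ 4.
  x = 2: f_y(2, y) = -6*y**2 + 24*y - 43; no integer root y with |y| ≤ 4.
  x = 3: f_y(3, y) = -6*y**2 + 26*y - 56; no integer root y with |y| ≤ 4.
  x = 4: f_y(4, y) = -6*y**2 + 28*y - 71; no integer root y with |y| ≤ 4.
Only singular point on the grid: (-3, 1).
Classify: substitute x = -3 + u, y = 1 + v and expand: f = -2*u**3 - u**2*v - u**2 + u*v**2 - 2*v**3 + v**2.
No constant or linear terms (consistent with a singular point). Quadratic part: -u**2 + v**2. Cubic part: -2*u**3 - u**2*v + u*v**2 - 2*v**3.
The quadratic part v**2 - u**2 = (v − u)(v + u) splits into two distinct linear factors, so there are two distinct tangent lines y − 1 = ±(x − -3) — this is a node (ordinary double point).
Classification: node.


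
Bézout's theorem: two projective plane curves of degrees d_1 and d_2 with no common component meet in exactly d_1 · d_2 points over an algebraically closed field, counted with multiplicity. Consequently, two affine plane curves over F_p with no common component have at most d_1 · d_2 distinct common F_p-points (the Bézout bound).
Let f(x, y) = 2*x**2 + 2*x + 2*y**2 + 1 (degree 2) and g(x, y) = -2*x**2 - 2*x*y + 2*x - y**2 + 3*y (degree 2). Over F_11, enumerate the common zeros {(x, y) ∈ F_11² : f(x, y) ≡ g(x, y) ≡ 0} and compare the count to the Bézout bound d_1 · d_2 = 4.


Common zeros: {(3, 2), (7, 2), (7, 9), (10, 4)}; count = 4; Bézout bound = 4.

deg(f) = 2, deg(g) = 2, so Bézout bound = 4.
Scan x ∈ F_11. For each x, list the y ∈ F_11 with f(x, y) ≡ 0 and those with g(x, y) ≡ 0 (mod 11); the common zeros in that column are the intersection.
  x = 0: f ≡ 0 at y ∈ {4, 7}; g ≡ 0 at y ∈ {0, 3}; common: ∅.
  x = 1: f ≡ 0 at y ∈ {5, 6}; g ≡ 0 at y ∈ {0, 1}; common: ∅.
  x = 2: f ≡ 0 at y ∈ ∅; g ≡ 0 at y ∈ ∅; common: ∅.
  x = 3: f ≡ 0 at y ∈ {2, 9}; g ≡ 0 at y ∈ {2, 6}; common: {2}.
  x = 4: f ≡ 0 at y ∈ ∅; g ≡ 0 at y ∈ ∅; common: ∅.
  x = 5: f ≡ 0 at y ∈ ∅; g ≡ 0 at y ∈ ∅; common: ∅.
  x = 6: f ≡ 0 at y ∈ ∅; g ≡ 0 at y ∈ ∅; common: ∅.
  x = 7: f ≡ 0 at y ∈ {2, 9}; g ≡ 0 at y ∈ {2, 9}; common: {2, 9}.
  x = 8: f ≡ 0 at y ∈ ∅; g ≡ 0 at y ∈ ∅; common: ∅.
  x = 9: f ≡ 0 at y ∈ {5, 6}; g ≡ 0 at y ∈ {3, 4}; common: ∅.
  x = 10: f ≡ 0 at y ∈ {4, 7}; g ≡ 0 at y ∈ {1, 4}; common: {4}.
Collecting: common zeros = {(3, 2), (7, 2), (7, 9), (10, 4)}, so the count is 4.
Comparison with the Bézout bound: 4 ≤ 4 = deg(f)·deg(g), as expected for curves with no common component (the bound is attained).


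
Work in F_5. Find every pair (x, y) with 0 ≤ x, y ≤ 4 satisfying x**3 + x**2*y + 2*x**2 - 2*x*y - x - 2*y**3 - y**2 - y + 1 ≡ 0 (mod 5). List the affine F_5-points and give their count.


Affine F_5-points: {(0, 3), (2, 0)}; count = 2.

For each of the 25 pairs (x, y) ∈ F_5², evaluate f(x, y) mod 5. Record the zeros.
  x = 0: [0↦1, 1↦2, 2↦4, 3↦0, 4↦3]  zeros at y ∈ {3}
  x = 1: [0↦3, 1↦3, 2↦4, 3↦4, 4↦1]  zeros at y ∈ ∅
  x = 2: [0↦0, 1↦1, 2↦3, 3↦4, 4↦2]  zeros at y ∈ {0}
  x = 3: [0↦3, 1↦2, 2↦2, 3↦1, 4↦2]  zeros at y ∈ ∅
  x = 4: [0↦3, 1↦2, 2↦2, 3↦1, 4↦2]  zeros at y ∈ ∅
Collecting zeros: affine points = {(0, 3), (2, 0)}.
Total count |C(F_5)_aff| = 2.


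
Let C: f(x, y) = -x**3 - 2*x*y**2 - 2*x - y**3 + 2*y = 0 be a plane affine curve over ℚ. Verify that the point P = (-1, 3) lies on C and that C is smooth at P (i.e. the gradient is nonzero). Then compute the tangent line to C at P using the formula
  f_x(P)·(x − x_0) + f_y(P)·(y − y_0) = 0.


Tangent line at P: -23*x - 13*y + 16 = 0.

Step 1: f(-1, 3) = 0, so P lies on C.
Step 2: partial derivatives
  f_x(x, y) = -3*x**2 - 2*y**2 - 2, f_y(x, y) = -4*x*y - 3*y**2 + 2.
  f_x(P) = -23, f_y(P) = -13 (gradient nonzero, so P is smooth).
Step 3: tangent line at P: -23·(x − -1) + -13·(y − 3) = 0.
Expanding: -23*x - 13*y + 16 = 0.


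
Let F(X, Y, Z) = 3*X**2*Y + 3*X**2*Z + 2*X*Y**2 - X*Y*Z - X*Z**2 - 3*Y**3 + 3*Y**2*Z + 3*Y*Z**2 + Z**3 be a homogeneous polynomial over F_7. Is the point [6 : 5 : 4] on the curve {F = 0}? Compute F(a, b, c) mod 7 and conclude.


F(6,5,4) ≡ 4 (mod 7); P is NOT on the curve.

Evaluate F(6, 5, 4) term-by-term (mod 7).
  3*X**2*Y ↦ 3·36·5·1 = 540
  3*X**2*Z ↦ 3·36·1·4 = 432
  2*X*Y**2 ↦ 2·6·25·1 = 300
  -X*Y*Z ↦ -1·6·5·4 = -120
  -X*Z**2 ↦ -1·6·1·16 = -96
  -3*Y**3 ↦ -3·1·125·1 = -375
  3*Y**2*Z ↦ 3·1·25·4 = 300
  3*Y*Z**2 ↦ 3·1·5·16 = 240
  Z**3 ↦ 1·1·1·64 = 64
Sum: F(6, 5, 4) = (540) + (432) + (300) + (-120) + (-96) + (-375) + (300) + (240) + (64) = 1285.
Reducing mod 7: 1285 ≡ 4 (mod 7).
Since F(a, b, c) ≡ 4 ≠ 0 (mod 7), P does NOT lie on the curve.


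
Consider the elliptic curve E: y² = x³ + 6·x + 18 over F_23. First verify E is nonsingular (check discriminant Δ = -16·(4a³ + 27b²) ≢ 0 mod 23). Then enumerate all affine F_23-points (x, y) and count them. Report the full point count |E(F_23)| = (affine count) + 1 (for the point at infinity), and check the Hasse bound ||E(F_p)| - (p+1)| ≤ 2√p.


Affine points = {(0, 8), (0, 15), (1, 5), (1, 18), (5, 9), (5, 14), (7, 9), (7, 14), (8, 7), (8, 16), (11, 9), (11, 14), (12, 1), (12, 22), (13, 4), (13, 19), (16, 1), (16, 22), (18, 1), (18, 22)}; affine count = 20; |E(F_23)| = 21.

Discriminant check: Δ ∝ 4a³ + 27b² = 4·6³ + 27·18² = 4·216 + 27·324 ≡ 21 (mod 23). Nonzero ⇒ E is nonsingular.
For each x ∈ F_23, compute rhs = x³ + 6·x + 18 mod 23, then count y ∈ F_23 with y² ≡ rhs.
  x = 0: rhs = 18, matching y values: 8, 15 (2 points).
  x = 1: rhs = 2, matching y values: 5, 18 (2 points).
  x = 2: rhs = 15, matching y values: none (0 points).
  x = 3: rhs = 17, matching y values: none (0 points).
  x = 4: rhs = 14, matching y values: none (0 points).
  x = 5: rhs = 12, matching y values: 9, 14 (2 points).
  x = 6: rhs = 17, matching y values: none (0 points).
  x = 7: rhs = 12, matching y values: 9, 14 (2 points).
  x = 8: rhs = 3, matching y values: 7, 16 (2 points).
  x = 9: rhs = 19, matching y values: none (0 points).
  x = 10: rhs = 20, matching y values: none (0 points).
  x = 11: rhs = 12, matching y values: 9, 14 (2 points).
  x = 12: rhs = 1, matching y values: 1, 22 (2 points).
  x = 13: rhs = 16, matching y values: 4, 19 (2 points).
  x = 14: rhs = 17, matching y values: none (0 points).
  x = 15: rhs = 10, matching y values: none (0 points).
  x = 16: rhs = 1, matching y values: 1, 22 (2 points).
  x = 17: rhs = 19, matching y values: none (0 points).
  x = 18: rhs = 1, matching y values: 1, 22 (2 points).
  x = 19: rhs = 22, matching y values: none (0 points).
  x = 20: rhs = 19, matching y values: none (0 points).
  x = 21: rhs = 21, matching y values: none (0 points).
  x = 22: rhs = 11, matching y values: none (0 points).
Total affine count: 20.
Full point count |E(F_23)| = 20 + 1 = 21.
Hasse bound: |21 − (23+1)| = |-3| = 3 ≤ 2√23 ≈ 9.5917 ✓.
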